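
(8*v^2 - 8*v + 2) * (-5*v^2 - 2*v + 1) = -40*v^4 + 24*v^3 + 14*v^2 - 12*v + 2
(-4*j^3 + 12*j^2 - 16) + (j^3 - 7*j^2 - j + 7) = -3*j^3 + 5*j^2 - j - 9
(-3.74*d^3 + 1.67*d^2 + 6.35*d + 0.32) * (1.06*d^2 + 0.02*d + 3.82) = -3.9644*d^5 + 1.6954*d^4 - 7.5224*d^3 + 6.8456*d^2 + 24.2634*d + 1.2224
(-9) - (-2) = -7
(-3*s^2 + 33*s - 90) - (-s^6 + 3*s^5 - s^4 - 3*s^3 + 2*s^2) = s^6 - 3*s^5 + s^4 + 3*s^3 - 5*s^2 + 33*s - 90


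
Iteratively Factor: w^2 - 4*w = (w)*(w - 4)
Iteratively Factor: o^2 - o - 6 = (o - 3)*(o + 2)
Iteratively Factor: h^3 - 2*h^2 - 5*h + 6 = (h - 3)*(h^2 + h - 2) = (h - 3)*(h - 1)*(h + 2)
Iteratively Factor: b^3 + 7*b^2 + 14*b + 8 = (b + 2)*(b^2 + 5*b + 4) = (b + 1)*(b + 2)*(b + 4)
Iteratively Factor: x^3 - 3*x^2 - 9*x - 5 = (x - 5)*(x^2 + 2*x + 1) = (x - 5)*(x + 1)*(x + 1)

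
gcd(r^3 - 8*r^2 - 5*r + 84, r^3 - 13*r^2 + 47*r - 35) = r - 7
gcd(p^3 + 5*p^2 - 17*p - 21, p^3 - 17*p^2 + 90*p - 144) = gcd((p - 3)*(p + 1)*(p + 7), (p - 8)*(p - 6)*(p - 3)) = p - 3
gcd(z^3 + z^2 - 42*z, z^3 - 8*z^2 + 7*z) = z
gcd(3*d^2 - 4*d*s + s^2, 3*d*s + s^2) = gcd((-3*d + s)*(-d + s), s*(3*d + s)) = 1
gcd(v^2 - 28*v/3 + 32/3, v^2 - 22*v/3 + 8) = v - 4/3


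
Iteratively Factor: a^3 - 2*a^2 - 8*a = (a)*(a^2 - 2*a - 8) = a*(a + 2)*(a - 4)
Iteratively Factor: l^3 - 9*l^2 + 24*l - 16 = (l - 4)*(l^2 - 5*l + 4) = (l - 4)*(l - 1)*(l - 4)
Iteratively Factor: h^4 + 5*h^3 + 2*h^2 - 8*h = (h + 2)*(h^3 + 3*h^2 - 4*h) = (h - 1)*(h + 2)*(h^2 + 4*h) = (h - 1)*(h + 2)*(h + 4)*(h)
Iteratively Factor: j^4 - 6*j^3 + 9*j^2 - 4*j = (j - 1)*(j^3 - 5*j^2 + 4*j) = (j - 1)^2*(j^2 - 4*j) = j*(j - 1)^2*(j - 4)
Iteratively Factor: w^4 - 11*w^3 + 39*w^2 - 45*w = (w - 3)*(w^3 - 8*w^2 + 15*w) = (w - 5)*(w - 3)*(w^2 - 3*w) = (w - 5)*(w - 3)^2*(w)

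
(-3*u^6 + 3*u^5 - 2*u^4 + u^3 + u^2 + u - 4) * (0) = 0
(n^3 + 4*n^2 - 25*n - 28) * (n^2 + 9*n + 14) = n^5 + 13*n^4 + 25*n^3 - 197*n^2 - 602*n - 392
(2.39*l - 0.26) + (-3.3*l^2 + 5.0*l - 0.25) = -3.3*l^2 + 7.39*l - 0.51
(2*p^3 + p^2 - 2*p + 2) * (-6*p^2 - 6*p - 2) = -12*p^5 - 18*p^4 + 2*p^3 - 2*p^2 - 8*p - 4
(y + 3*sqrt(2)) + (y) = 2*y + 3*sqrt(2)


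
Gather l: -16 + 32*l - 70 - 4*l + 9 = 28*l - 77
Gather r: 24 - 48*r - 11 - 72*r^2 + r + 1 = -72*r^2 - 47*r + 14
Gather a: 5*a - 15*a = -10*a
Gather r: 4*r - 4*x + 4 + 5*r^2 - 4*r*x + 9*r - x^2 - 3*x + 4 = 5*r^2 + r*(13 - 4*x) - x^2 - 7*x + 8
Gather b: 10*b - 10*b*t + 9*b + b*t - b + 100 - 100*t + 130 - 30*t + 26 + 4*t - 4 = b*(18 - 9*t) - 126*t + 252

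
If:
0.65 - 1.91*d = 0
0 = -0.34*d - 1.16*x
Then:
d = 0.34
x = -0.10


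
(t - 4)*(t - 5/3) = t^2 - 17*t/3 + 20/3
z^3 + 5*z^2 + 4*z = z*(z + 1)*(z + 4)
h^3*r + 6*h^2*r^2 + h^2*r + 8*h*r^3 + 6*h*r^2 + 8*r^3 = (h + 2*r)*(h + 4*r)*(h*r + r)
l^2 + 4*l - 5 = (l - 1)*(l + 5)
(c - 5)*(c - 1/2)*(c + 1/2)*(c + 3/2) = c^4 - 7*c^3/2 - 31*c^2/4 + 7*c/8 + 15/8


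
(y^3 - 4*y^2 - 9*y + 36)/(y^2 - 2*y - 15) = (y^2 - 7*y + 12)/(y - 5)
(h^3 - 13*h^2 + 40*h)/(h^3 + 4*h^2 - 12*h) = (h^2 - 13*h + 40)/(h^2 + 4*h - 12)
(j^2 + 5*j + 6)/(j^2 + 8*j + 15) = (j + 2)/(j + 5)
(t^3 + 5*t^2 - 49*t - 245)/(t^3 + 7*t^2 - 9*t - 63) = (t^2 - 2*t - 35)/(t^2 - 9)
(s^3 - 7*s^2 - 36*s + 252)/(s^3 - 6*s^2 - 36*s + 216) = (s - 7)/(s - 6)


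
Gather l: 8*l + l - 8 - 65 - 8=9*l - 81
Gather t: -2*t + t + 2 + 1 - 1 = 2 - t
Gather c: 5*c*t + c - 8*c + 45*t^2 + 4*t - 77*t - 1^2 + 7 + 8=c*(5*t - 7) + 45*t^2 - 73*t + 14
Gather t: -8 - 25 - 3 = -36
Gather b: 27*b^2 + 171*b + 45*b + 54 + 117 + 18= 27*b^2 + 216*b + 189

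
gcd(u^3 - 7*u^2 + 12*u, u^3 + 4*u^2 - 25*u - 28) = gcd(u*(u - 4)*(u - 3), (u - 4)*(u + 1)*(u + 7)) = u - 4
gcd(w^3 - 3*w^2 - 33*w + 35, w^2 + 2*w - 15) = w + 5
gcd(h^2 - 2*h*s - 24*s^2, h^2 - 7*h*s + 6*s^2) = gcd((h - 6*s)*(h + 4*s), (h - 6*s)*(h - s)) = -h + 6*s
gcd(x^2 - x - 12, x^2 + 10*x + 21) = x + 3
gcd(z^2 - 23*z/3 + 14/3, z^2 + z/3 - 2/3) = z - 2/3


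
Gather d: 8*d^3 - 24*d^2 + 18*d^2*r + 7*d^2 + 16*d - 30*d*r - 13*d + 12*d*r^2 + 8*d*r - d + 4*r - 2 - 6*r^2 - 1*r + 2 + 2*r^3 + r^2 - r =8*d^3 + d^2*(18*r - 17) + d*(12*r^2 - 22*r + 2) + 2*r^3 - 5*r^2 + 2*r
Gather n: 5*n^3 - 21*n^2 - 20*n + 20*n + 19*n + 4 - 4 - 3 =5*n^3 - 21*n^2 + 19*n - 3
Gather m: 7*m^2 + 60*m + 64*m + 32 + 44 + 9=7*m^2 + 124*m + 85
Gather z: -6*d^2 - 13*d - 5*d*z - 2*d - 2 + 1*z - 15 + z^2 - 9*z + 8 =-6*d^2 - 15*d + z^2 + z*(-5*d - 8) - 9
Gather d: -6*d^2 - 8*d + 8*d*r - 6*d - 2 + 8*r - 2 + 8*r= -6*d^2 + d*(8*r - 14) + 16*r - 4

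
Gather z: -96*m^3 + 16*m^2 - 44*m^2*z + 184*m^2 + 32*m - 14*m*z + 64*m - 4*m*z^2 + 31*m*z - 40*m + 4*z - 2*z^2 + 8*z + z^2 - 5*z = -96*m^3 + 200*m^2 + 56*m + z^2*(-4*m - 1) + z*(-44*m^2 + 17*m + 7)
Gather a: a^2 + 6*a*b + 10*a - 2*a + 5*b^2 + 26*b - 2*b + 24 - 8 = a^2 + a*(6*b + 8) + 5*b^2 + 24*b + 16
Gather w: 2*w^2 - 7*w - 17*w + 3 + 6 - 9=2*w^2 - 24*w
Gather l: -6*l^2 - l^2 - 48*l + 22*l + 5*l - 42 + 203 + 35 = -7*l^2 - 21*l + 196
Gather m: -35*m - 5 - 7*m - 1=-42*m - 6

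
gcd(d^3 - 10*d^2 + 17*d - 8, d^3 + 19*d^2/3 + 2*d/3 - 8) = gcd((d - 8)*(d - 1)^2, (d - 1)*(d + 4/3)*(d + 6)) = d - 1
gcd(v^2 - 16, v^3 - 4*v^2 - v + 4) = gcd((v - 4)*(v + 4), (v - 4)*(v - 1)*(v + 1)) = v - 4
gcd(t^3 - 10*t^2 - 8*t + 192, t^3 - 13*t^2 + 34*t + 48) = t^2 - 14*t + 48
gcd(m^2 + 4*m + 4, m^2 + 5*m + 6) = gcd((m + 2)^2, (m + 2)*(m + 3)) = m + 2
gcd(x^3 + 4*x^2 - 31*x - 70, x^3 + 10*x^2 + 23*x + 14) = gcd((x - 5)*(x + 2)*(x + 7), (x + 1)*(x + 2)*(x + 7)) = x^2 + 9*x + 14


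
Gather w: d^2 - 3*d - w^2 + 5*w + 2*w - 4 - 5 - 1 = d^2 - 3*d - w^2 + 7*w - 10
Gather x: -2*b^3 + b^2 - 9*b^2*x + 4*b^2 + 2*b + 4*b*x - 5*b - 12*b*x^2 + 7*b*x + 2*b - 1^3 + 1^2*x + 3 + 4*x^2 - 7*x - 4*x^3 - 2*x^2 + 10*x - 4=-2*b^3 + 5*b^2 - b - 4*x^3 + x^2*(2 - 12*b) + x*(-9*b^2 + 11*b + 4) - 2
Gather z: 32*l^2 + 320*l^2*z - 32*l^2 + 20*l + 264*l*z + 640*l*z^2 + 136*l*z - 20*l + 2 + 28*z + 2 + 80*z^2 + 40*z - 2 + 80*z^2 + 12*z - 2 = z^2*(640*l + 160) + z*(320*l^2 + 400*l + 80)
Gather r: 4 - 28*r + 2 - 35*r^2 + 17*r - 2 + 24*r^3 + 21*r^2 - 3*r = 24*r^3 - 14*r^2 - 14*r + 4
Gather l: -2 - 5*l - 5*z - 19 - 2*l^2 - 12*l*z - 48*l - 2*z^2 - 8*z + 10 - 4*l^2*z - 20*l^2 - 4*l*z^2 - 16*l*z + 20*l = l^2*(-4*z - 22) + l*(-4*z^2 - 28*z - 33) - 2*z^2 - 13*z - 11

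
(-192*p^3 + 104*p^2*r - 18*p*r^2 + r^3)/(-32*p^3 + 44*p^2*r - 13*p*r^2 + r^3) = (6*p - r)/(p - r)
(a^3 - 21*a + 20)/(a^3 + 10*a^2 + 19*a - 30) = (a - 4)/(a + 6)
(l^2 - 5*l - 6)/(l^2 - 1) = (l - 6)/(l - 1)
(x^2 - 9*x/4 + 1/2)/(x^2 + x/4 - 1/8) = 2*(x - 2)/(2*x + 1)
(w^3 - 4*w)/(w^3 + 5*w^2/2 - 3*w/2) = 2*(w^2 - 4)/(2*w^2 + 5*w - 3)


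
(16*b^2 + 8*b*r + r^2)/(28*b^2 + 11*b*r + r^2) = (4*b + r)/(7*b + r)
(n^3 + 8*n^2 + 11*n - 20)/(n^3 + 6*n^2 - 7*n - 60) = (n - 1)/(n - 3)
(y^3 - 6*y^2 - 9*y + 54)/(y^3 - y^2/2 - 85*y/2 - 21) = 2*(-y^3 + 6*y^2 + 9*y - 54)/(-2*y^3 + y^2 + 85*y + 42)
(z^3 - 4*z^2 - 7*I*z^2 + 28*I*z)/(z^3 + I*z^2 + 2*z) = (z^2 - 4*z - 7*I*z + 28*I)/(z^2 + I*z + 2)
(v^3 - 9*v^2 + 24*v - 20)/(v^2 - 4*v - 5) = (v^2 - 4*v + 4)/(v + 1)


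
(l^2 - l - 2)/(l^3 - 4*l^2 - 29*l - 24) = (l - 2)/(l^2 - 5*l - 24)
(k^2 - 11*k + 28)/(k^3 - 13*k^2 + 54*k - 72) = (k - 7)/(k^2 - 9*k + 18)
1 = 1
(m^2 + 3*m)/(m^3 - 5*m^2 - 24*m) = 1/(m - 8)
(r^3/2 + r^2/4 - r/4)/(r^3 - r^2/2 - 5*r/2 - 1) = r*(2*r - 1)/(2*(2*r^2 - 3*r - 2))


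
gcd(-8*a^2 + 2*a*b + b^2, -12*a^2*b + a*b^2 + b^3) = 4*a + b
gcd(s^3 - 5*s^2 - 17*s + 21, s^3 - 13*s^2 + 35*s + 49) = s - 7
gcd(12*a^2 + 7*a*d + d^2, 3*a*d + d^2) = 3*a + d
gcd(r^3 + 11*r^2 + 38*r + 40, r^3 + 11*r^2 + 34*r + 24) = r + 4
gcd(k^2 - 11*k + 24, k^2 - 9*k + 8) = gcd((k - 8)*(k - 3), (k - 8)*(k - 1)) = k - 8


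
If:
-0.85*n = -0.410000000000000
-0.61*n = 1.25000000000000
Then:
No Solution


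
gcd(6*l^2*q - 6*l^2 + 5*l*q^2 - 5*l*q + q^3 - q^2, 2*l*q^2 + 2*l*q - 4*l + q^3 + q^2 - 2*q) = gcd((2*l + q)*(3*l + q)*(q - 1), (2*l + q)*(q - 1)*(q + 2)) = 2*l*q - 2*l + q^2 - q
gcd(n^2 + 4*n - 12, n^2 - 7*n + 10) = n - 2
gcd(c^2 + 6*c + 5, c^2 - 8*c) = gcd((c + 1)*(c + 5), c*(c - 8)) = 1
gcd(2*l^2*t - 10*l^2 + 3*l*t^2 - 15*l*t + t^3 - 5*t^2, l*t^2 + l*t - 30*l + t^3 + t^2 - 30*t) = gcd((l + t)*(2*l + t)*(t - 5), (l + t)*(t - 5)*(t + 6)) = l*t - 5*l + t^2 - 5*t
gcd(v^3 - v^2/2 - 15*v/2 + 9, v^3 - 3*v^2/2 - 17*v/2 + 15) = v^2 + v - 6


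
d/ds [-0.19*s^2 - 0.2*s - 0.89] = -0.38*s - 0.2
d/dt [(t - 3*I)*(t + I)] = 2*t - 2*I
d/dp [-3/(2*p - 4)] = 3/(2*(p - 2)^2)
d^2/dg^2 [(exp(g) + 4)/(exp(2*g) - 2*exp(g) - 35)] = (exp(4*g) + 18*exp(3*g) + 186*exp(2*g) + 506*exp(g) + 945)*exp(g)/(exp(6*g) - 6*exp(5*g) - 93*exp(4*g) + 412*exp(3*g) + 3255*exp(2*g) - 7350*exp(g) - 42875)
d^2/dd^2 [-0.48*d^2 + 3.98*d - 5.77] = -0.960000000000000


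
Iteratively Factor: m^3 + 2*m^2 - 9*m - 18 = (m - 3)*(m^2 + 5*m + 6) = (m - 3)*(m + 3)*(m + 2)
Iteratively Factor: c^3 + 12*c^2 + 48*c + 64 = (c + 4)*(c^2 + 8*c + 16) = (c + 4)^2*(c + 4)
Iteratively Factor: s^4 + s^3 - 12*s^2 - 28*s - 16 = (s + 2)*(s^3 - s^2 - 10*s - 8) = (s - 4)*(s + 2)*(s^2 + 3*s + 2) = (s - 4)*(s + 2)^2*(s + 1)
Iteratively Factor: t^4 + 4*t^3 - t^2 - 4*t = (t)*(t^3 + 4*t^2 - t - 4) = t*(t + 1)*(t^2 + 3*t - 4) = t*(t - 1)*(t + 1)*(t + 4)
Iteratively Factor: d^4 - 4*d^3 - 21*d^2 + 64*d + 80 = (d - 5)*(d^3 + d^2 - 16*d - 16) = (d - 5)*(d - 4)*(d^2 + 5*d + 4) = (d - 5)*(d - 4)*(d + 1)*(d + 4)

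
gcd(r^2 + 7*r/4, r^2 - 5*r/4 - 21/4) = r + 7/4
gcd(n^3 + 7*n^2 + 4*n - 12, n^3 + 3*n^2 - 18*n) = n + 6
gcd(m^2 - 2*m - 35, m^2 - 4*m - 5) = 1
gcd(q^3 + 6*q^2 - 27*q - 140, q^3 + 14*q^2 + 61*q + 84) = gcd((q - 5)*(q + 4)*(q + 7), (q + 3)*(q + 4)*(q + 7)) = q^2 + 11*q + 28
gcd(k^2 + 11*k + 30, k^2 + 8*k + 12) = k + 6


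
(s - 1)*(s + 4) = s^2 + 3*s - 4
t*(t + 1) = t^2 + t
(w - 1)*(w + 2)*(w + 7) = w^3 + 8*w^2 + 5*w - 14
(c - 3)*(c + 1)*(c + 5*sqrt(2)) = c^3 - 2*c^2 + 5*sqrt(2)*c^2 - 10*sqrt(2)*c - 3*c - 15*sqrt(2)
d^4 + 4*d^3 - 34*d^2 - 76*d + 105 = (d - 5)*(d - 1)*(d + 3)*(d + 7)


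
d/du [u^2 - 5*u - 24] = 2*u - 5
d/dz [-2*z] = -2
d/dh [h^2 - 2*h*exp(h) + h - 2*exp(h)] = -2*h*exp(h) + 2*h - 4*exp(h) + 1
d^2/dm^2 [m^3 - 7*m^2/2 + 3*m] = 6*m - 7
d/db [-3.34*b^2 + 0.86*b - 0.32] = 0.86 - 6.68*b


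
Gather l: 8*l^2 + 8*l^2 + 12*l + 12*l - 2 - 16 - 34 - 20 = 16*l^2 + 24*l - 72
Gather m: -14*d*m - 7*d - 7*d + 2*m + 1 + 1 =-14*d + m*(2 - 14*d) + 2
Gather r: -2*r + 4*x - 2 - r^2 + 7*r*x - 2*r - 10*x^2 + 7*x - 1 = -r^2 + r*(7*x - 4) - 10*x^2 + 11*x - 3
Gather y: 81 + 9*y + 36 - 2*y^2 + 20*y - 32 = -2*y^2 + 29*y + 85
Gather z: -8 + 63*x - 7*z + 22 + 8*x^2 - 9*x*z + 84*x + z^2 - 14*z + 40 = 8*x^2 + 147*x + z^2 + z*(-9*x - 21) + 54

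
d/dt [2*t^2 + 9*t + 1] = 4*t + 9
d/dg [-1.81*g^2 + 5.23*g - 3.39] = 5.23 - 3.62*g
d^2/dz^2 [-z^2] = -2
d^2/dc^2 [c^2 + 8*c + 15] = 2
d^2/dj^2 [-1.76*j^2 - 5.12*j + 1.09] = -3.52000000000000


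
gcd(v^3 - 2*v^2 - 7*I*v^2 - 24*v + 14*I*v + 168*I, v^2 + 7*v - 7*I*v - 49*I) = v - 7*I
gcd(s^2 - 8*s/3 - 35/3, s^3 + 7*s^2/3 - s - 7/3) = s + 7/3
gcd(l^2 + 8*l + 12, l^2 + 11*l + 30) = l + 6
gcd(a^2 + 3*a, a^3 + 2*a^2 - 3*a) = a^2 + 3*a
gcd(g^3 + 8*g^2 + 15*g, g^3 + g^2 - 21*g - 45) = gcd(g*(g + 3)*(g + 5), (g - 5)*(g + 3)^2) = g + 3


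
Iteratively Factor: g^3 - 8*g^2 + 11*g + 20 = (g - 5)*(g^2 - 3*g - 4) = (g - 5)*(g - 4)*(g + 1)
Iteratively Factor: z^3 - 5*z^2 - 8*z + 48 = (z + 3)*(z^2 - 8*z + 16) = (z - 4)*(z + 3)*(z - 4)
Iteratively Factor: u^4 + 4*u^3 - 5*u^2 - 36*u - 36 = (u + 2)*(u^3 + 2*u^2 - 9*u - 18) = (u - 3)*(u + 2)*(u^2 + 5*u + 6) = (u - 3)*(u + 2)^2*(u + 3)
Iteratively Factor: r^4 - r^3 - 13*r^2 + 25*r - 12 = (r + 4)*(r^3 - 5*r^2 + 7*r - 3) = (r - 1)*(r + 4)*(r^2 - 4*r + 3) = (r - 1)^2*(r + 4)*(r - 3)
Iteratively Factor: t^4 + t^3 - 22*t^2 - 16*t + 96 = (t - 2)*(t^3 + 3*t^2 - 16*t - 48) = (t - 2)*(t + 4)*(t^2 - t - 12) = (t - 2)*(t + 3)*(t + 4)*(t - 4)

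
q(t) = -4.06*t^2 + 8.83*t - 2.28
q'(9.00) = -64.25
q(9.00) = -251.67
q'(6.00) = -39.89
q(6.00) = -95.46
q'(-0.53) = 13.13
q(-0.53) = -8.10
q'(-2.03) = 25.31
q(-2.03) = -36.94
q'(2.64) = -12.61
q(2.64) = -7.27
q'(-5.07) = 50.00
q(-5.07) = -151.41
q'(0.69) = 3.23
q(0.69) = 1.88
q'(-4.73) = 47.24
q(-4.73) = -134.88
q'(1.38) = -2.38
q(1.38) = 2.17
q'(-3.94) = 40.82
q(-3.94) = -100.10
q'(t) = 8.83 - 8.12*t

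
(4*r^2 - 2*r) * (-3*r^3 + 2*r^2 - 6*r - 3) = -12*r^5 + 14*r^4 - 28*r^3 + 6*r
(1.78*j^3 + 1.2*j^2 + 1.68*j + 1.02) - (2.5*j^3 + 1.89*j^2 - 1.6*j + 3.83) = -0.72*j^3 - 0.69*j^2 + 3.28*j - 2.81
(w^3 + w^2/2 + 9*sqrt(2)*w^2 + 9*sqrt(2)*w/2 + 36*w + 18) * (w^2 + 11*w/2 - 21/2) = w^5 + 6*w^4 + 9*sqrt(2)*w^4 + 113*w^3/4 + 54*sqrt(2)*w^3 - 279*sqrt(2)*w^2/4 + 843*w^2/4 - 279*w - 189*sqrt(2)*w/4 - 189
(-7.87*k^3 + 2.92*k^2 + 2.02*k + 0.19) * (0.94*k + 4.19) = -7.3978*k^4 - 30.2305*k^3 + 14.1336*k^2 + 8.6424*k + 0.7961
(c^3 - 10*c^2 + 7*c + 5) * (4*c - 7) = 4*c^4 - 47*c^3 + 98*c^2 - 29*c - 35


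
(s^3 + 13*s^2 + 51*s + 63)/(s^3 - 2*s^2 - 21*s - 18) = (s^2 + 10*s + 21)/(s^2 - 5*s - 6)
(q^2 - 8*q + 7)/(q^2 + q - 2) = (q - 7)/(q + 2)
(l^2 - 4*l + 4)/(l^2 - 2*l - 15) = (-l^2 + 4*l - 4)/(-l^2 + 2*l + 15)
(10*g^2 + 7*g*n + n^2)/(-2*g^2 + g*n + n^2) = (-5*g - n)/(g - n)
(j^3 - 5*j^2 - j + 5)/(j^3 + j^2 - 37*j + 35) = (j + 1)/(j + 7)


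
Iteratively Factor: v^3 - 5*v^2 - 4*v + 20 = (v + 2)*(v^2 - 7*v + 10) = (v - 5)*(v + 2)*(v - 2)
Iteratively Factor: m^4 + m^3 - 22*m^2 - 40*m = (m - 5)*(m^3 + 6*m^2 + 8*m) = (m - 5)*(m + 4)*(m^2 + 2*m) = m*(m - 5)*(m + 4)*(m + 2)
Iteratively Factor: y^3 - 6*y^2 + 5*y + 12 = (y + 1)*(y^2 - 7*y + 12) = (y - 4)*(y + 1)*(y - 3)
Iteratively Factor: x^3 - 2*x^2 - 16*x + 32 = (x + 4)*(x^2 - 6*x + 8) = (x - 4)*(x + 4)*(x - 2)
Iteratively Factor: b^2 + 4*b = (b + 4)*(b)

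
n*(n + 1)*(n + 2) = n^3 + 3*n^2 + 2*n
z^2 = z^2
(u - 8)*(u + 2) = u^2 - 6*u - 16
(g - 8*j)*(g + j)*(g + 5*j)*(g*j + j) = g^4*j - 2*g^3*j^2 + g^3*j - 43*g^2*j^3 - 2*g^2*j^2 - 40*g*j^4 - 43*g*j^3 - 40*j^4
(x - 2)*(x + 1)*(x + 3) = x^3 + 2*x^2 - 5*x - 6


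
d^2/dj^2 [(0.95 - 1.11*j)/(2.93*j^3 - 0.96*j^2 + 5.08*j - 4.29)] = (-57.175434*j^5 + 116.601108*j^4 - 11.757144*j^3 - 77.334204*j^2 + 71.278074*j - 7.17370400000001)/(25.153757*j^9 - 24.724512*j^8 + 138.93474*j^7 - 197.106543*j^6 + 313.284912*j^5 - 469.30788*j^4 + 418.397383*j^3 - 385.132176*j^2 + 280.478484*j - 78.953589)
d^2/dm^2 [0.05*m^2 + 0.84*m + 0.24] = 0.100000000000000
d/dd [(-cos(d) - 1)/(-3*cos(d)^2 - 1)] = (-3*sin(d)^2 + 6*cos(d) + 2)*sin(d)/(3*cos(d)^2 + 1)^2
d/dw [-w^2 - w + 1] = -2*w - 1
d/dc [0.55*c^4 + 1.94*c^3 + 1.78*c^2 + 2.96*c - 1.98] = 2.2*c^3 + 5.82*c^2 + 3.56*c + 2.96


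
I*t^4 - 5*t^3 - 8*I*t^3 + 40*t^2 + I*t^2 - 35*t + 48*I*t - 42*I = (t - 7)*(t + 2*I)*(t + 3*I)*(I*t - I)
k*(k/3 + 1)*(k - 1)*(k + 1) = k^4/3 + k^3 - k^2/3 - k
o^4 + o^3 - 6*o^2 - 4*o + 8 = (o - 2)*(o - 1)*(o + 2)^2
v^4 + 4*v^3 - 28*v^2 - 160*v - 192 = (v - 6)*(v + 2)*(v + 4)^2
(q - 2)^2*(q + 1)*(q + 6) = q^4 + 3*q^3 - 18*q^2 + 4*q + 24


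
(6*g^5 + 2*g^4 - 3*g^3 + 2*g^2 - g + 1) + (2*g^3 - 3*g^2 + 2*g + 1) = 6*g^5 + 2*g^4 - g^3 - g^2 + g + 2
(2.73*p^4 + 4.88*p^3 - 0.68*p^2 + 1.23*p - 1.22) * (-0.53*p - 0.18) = -1.4469*p^5 - 3.0778*p^4 - 0.518*p^3 - 0.5295*p^2 + 0.4252*p + 0.2196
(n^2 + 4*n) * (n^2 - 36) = n^4 + 4*n^3 - 36*n^2 - 144*n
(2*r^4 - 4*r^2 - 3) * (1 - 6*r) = -12*r^5 + 2*r^4 + 24*r^3 - 4*r^2 + 18*r - 3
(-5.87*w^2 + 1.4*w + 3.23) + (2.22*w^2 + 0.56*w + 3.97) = -3.65*w^2 + 1.96*w + 7.2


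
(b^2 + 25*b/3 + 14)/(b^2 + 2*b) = (b^2 + 25*b/3 + 14)/(b*(b + 2))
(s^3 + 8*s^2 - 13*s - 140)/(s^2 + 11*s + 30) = (s^2 + 3*s - 28)/(s + 6)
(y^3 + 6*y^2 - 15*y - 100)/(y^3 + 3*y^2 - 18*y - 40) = (y + 5)/(y + 2)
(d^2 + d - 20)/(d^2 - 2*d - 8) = (d + 5)/(d + 2)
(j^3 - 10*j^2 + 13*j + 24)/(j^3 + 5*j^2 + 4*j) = (j^2 - 11*j + 24)/(j*(j + 4))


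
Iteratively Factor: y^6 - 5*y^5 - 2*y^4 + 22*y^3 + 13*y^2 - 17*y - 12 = (y - 1)*(y^5 - 4*y^4 - 6*y^3 + 16*y^2 + 29*y + 12) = (y - 4)*(y - 1)*(y^4 - 6*y^2 - 8*y - 3) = (y - 4)*(y - 1)*(y + 1)*(y^3 - y^2 - 5*y - 3) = (y - 4)*(y - 1)*(y + 1)^2*(y^2 - 2*y - 3) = (y - 4)*(y - 3)*(y - 1)*(y + 1)^2*(y + 1)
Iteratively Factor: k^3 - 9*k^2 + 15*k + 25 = (k + 1)*(k^2 - 10*k + 25) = (k - 5)*(k + 1)*(k - 5)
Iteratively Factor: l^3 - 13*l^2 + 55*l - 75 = (l - 5)*(l^2 - 8*l + 15) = (l - 5)^2*(l - 3)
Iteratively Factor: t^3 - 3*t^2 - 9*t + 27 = (t + 3)*(t^2 - 6*t + 9) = (t - 3)*(t + 3)*(t - 3)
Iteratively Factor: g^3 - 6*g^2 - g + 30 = (g + 2)*(g^2 - 8*g + 15) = (g - 5)*(g + 2)*(g - 3)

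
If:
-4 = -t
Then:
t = 4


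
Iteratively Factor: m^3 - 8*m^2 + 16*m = (m - 4)*(m^2 - 4*m) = m*(m - 4)*(m - 4)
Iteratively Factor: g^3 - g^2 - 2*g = (g - 2)*(g^2 + g) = (g - 2)*(g + 1)*(g)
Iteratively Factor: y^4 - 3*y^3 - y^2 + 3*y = (y)*(y^3 - 3*y^2 - y + 3) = y*(y - 3)*(y^2 - 1) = y*(y - 3)*(y + 1)*(y - 1)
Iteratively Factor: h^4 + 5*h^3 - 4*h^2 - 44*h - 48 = (h + 2)*(h^3 + 3*h^2 - 10*h - 24) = (h + 2)^2*(h^2 + h - 12) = (h - 3)*(h + 2)^2*(h + 4)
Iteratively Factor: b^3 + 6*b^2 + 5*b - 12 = (b + 4)*(b^2 + 2*b - 3) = (b - 1)*(b + 4)*(b + 3)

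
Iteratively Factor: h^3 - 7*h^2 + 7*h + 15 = (h + 1)*(h^2 - 8*h + 15) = (h - 3)*(h + 1)*(h - 5)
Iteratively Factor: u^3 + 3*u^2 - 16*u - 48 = (u + 4)*(u^2 - u - 12) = (u + 3)*(u + 4)*(u - 4)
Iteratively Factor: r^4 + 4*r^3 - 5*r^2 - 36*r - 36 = (r - 3)*(r^3 + 7*r^2 + 16*r + 12) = (r - 3)*(r + 2)*(r^2 + 5*r + 6) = (r - 3)*(r + 2)*(r + 3)*(r + 2)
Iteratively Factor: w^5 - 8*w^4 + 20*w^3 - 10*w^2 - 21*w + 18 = (w - 1)*(w^4 - 7*w^3 + 13*w^2 + 3*w - 18) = (w - 3)*(w - 1)*(w^3 - 4*w^2 + w + 6) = (w - 3)^2*(w - 1)*(w^2 - w - 2) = (w - 3)^2*(w - 2)*(w - 1)*(w + 1)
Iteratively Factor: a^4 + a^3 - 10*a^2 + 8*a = (a - 2)*(a^3 + 3*a^2 - 4*a) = (a - 2)*(a + 4)*(a^2 - a) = a*(a - 2)*(a + 4)*(a - 1)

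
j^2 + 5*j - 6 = (j - 1)*(j + 6)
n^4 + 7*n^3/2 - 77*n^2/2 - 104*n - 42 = (n - 6)*(n + 1/2)*(n + 2)*(n + 7)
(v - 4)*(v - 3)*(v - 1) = v^3 - 8*v^2 + 19*v - 12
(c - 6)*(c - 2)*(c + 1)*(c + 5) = c^4 - 2*c^3 - 31*c^2 + 32*c + 60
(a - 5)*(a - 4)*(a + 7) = a^3 - 2*a^2 - 43*a + 140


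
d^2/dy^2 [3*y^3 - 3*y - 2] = 18*y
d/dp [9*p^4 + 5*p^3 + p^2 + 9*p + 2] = 36*p^3 + 15*p^2 + 2*p + 9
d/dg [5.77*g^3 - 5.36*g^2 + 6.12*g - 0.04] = 17.31*g^2 - 10.72*g + 6.12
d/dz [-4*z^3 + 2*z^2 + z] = -12*z^2 + 4*z + 1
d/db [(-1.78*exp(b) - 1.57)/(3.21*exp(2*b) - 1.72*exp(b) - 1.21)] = (5.7138*exp(2*b) + 10.0794*exp(b) - 0.5466)*exp(b)/(10.3041*exp(4*b) - 11.0424*exp(3*b) - 4.8098*exp(2*b) + 4.1624*exp(b) + 1.4641)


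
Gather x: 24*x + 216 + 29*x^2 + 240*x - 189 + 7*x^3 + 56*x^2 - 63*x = 7*x^3 + 85*x^2 + 201*x + 27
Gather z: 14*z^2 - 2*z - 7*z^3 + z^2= -7*z^3 + 15*z^2 - 2*z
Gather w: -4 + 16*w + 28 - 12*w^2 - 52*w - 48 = -12*w^2 - 36*w - 24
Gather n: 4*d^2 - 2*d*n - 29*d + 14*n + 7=4*d^2 - 29*d + n*(14 - 2*d) + 7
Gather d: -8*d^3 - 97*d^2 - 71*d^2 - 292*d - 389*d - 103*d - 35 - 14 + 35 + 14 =-8*d^3 - 168*d^2 - 784*d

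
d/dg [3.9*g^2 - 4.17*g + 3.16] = 7.8*g - 4.17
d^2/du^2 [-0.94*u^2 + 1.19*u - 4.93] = -1.88000000000000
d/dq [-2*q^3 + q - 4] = 1 - 6*q^2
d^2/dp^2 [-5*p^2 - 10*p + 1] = -10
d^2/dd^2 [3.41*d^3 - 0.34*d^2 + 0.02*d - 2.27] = 20.46*d - 0.68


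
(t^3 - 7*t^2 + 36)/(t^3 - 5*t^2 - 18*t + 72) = (t + 2)/(t + 4)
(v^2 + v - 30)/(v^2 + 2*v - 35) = (v + 6)/(v + 7)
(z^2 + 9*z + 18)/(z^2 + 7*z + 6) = (z + 3)/(z + 1)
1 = 1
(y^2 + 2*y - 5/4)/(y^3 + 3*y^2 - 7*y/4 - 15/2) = (2*y - 1)/(2*y^2 + y - 6)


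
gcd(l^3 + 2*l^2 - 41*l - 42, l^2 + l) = l + 1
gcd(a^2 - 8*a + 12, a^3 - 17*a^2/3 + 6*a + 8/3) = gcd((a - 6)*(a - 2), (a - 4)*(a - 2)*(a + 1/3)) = a - 2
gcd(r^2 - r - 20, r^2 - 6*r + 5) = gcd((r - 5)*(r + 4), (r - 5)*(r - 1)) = r - 5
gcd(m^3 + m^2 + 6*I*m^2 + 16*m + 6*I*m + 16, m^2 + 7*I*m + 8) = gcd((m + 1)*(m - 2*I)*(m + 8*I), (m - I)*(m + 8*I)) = m + 8*I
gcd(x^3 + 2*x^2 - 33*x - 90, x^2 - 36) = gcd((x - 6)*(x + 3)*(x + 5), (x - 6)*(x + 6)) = x - 6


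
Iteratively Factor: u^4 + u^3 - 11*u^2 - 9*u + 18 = (u + 3)*(u^3 - 2*u^2 - 5*u + 6) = (u + 2)*(u + 3)*(u^2 - 4*u + 3) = (u - 3)*(u + 2)*(u + 3)*(u - 1)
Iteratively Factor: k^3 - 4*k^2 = (k)*(k^2 - 4*k) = k^2*(k - 4)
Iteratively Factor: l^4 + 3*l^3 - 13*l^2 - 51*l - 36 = (l - 4)*(l^3 + 7*l^2 + 15*l + 9) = (l - 4)*(l + 3)*(l^2 + 4*l + 3) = (l - 4)*(l + 3)^2*(l + 1)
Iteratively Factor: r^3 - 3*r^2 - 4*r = (r - 4)*(r^2 + r) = r*(r - 4)*(r + 1)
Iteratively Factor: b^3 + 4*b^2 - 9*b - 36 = (b + 4)*(b^2 - 9) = (b - 3)*(b + 4)*(b + 3)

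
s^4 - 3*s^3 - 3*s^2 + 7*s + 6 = (s - 3)*(s - 2)*(s + 1)^2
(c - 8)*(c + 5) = c^2 - 3*c - 40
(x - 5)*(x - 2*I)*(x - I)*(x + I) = x^4 - 5*x^3 - 2*I*x^3 + x^2 + 10*I*x^2 - 5*x - 2*I*x + 10*I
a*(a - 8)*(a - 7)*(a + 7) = a^4 - 8*a^3 - 49*a^2 + 392*a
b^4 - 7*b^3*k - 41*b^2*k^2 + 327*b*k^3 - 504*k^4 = (b - 8*k)*(b - 3*k)^2*(b + 7*k)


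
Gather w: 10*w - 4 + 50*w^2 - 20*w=50*w^2 - 10*w - 4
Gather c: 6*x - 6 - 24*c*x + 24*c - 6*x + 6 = c*(24 - 24*x)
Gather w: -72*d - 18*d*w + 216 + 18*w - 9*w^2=-72*d - 9*w^2 + w*(18 - 18*d) + 216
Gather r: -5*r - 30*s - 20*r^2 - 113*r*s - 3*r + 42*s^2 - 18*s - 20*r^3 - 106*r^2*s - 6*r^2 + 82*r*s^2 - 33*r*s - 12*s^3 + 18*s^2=-20*r^3 + r^2*(-106*s - 26) + r*(82*s^2 - 146*s - 8) - 12*s^3 + 60*s^2 - 48*s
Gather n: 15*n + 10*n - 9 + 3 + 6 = 25*n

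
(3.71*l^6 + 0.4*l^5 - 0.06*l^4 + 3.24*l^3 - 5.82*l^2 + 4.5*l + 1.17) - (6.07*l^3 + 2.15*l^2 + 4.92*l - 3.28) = 3.71*l^6 + 0.4*l^5 - 0.06*l^4 - 2.83*l^3 - 7.97*l^2 - 0.42*l + 4.45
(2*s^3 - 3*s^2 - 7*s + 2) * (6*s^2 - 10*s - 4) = 12*s^5 - 38*s^4 - 20*s^3 + 94*s^2 + 8*s - 8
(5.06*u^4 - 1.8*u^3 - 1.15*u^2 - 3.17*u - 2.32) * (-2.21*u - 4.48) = -11.1826*u^5 - 18.6908*u^4 + 10.6055*u^3 + 12.1577*u^2 + 19.3288*u + 10.3936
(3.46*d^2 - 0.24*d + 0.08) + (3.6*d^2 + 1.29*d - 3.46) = 7.06*d^2 + 1.05*d - 3.38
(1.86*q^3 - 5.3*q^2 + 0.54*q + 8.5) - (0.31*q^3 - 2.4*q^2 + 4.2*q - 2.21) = 1.55*q^3 - 2.9*q^2 - 3.66*q + 10.71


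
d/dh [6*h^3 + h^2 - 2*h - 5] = 18*h^2 + 2*h - 2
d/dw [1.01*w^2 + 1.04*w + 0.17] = 2.02*w + 1.04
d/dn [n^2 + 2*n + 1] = 2*n + 2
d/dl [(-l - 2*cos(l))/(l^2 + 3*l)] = (l*(l + 3)*(2*sin(l) - 1) + (l + 2*cos(l))*(2*l + 3))/(l^2*(l + 3)^2)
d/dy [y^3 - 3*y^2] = 3*y*(y - 2)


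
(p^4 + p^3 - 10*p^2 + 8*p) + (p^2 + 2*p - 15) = p^4 + p^3 - 9*p^2 + 10*p - 15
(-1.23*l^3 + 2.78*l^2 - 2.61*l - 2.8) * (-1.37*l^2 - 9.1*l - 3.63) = 1.6851*l^5 + 7.3844*l^4 - 17.2574*l^3 + 17.4956*l^2 + 34.9543*l + 10.164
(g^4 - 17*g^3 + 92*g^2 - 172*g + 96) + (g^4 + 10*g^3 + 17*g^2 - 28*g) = 2*g^4 - 7*g^3 + 109*g^2 - 200*g + 96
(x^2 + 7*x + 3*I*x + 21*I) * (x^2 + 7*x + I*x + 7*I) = x^4 + 14*x^3 + 4*I*x^3 + 46*x^2 + 56*I*x^2 - 42*x + 196*I*x - 147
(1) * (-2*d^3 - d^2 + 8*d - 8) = -2*d^3 - d^2 + 8*d - 8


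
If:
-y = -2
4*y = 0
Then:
No Solution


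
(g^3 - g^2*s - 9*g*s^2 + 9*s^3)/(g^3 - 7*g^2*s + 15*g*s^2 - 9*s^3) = (-g - 3*s)/(-g + 3*s)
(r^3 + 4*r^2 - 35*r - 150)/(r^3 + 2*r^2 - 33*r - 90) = (r + 5)/(r + 3)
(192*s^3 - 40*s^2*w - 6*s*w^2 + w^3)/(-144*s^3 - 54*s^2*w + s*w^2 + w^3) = (-4*s + w)/(3*s + w)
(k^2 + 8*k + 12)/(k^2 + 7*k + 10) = (k + 6)/(k + 5)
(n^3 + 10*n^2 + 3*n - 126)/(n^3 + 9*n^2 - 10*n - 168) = (n - 3)/(n - 4)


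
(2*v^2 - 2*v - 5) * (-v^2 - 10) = -2*v^4 + 2*v^3 - 15*v^2 + 20*v + 50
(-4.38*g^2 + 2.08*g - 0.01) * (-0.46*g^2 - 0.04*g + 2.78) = 2.0148*g^4 - 0.7816*g^3 - 12.255*g^2 + 5.7828*g - 0.0278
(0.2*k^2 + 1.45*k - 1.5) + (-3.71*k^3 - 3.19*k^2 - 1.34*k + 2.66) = -3.71*k^3 - 2.99*k^2 + 0.11*k + 1.16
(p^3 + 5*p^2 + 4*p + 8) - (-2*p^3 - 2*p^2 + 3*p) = 3*p^3 + 7*p^2 + p + 8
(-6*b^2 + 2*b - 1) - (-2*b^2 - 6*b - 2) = -4*b^2 + 8*b + 1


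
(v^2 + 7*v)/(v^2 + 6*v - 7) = v/(v - 1)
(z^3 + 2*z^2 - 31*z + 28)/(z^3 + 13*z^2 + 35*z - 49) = (z - 4)/(z + 7)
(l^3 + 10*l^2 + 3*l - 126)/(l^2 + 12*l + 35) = (l^2 + 3*l - 18)/(l + 5)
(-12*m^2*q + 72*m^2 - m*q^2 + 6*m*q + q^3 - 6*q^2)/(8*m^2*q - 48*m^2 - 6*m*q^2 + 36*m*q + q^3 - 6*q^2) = (3*m + q)/(-2*m + q)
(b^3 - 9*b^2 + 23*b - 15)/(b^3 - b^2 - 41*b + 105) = (b - 1)/(b + 7)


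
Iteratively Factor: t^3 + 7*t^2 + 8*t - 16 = (t + 4)*(t^2 + 3*t - 4) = (t + 4)^2*(t - 1)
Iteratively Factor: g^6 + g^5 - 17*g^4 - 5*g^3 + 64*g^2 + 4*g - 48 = (g - 3)*(g^5 + 4*g^4 - 5*g^3 - 20*g^2 + 4*g + 16) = (g - 3)*(g - 2)*(g^4 + 6*g^3 + 7*g^2 - 6*g - 8) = (g - 3)*(g - 2)*(g + 4)*(g^3 + 2*g^2 - g - 2) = (g - 3)*(g - 2)*(g + 1)*(g + 4)*(g^2 + g - 2) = (g - 3)*(g - 2)*(g + 1)*(g + 2)*(g + 4)*(g - 1)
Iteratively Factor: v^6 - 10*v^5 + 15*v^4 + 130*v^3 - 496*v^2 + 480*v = (v)*(v^5 - 10*v^4 + 15*v^3 + 130*v^2 - 496*v + 480) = v*(v - 2)*(v^4 - 8*v^3 - v^2 + 128*v - 240) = v*(v - 4)*(v - 2)*(v^3 - 4*v^2 - 17*v + 60) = v*(v - 4)*(v - 2)*(v + 4)*(v^2 - 8*v + 15) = v*(v - 4)*(v - 3)*(v - 2)*(v + 4)*(v - 5)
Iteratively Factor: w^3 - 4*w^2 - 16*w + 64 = (w + 4)*(w^2 - 8*w + 16) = (w - 4)*(w + 4)*(w - 4)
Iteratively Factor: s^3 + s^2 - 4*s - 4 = (s + 1)*(s^2 - 4) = (s - 2)*(s + 1)*(s + 2)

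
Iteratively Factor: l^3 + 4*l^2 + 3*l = (l + 3)*(l^2 + l) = l*(l + 3)*(l + 1)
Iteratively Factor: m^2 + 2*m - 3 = (m + 3)*(m - 1)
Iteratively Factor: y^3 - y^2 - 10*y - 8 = (y + 2)*(y^2 - 3*y - 4) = (y + 1)*(y + 2)*(y - 4)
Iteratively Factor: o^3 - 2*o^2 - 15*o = (o)*(o^2 - 2*o - 15) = o*(o - 5)*(o + 3)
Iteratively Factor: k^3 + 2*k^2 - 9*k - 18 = (k - 3)*(k^2 + 5*k + 6) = (k - 3)*(k + 3)*(k + 2)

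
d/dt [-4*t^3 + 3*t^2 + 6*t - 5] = -12*t^2 + 6*t + 6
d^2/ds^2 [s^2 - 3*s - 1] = 2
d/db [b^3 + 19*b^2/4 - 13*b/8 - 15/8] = 3*b^2 + 19*b/2 - 13/8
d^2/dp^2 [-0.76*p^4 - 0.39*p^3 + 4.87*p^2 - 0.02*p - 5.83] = -9.12*p^2 - 2.34*p + 9.74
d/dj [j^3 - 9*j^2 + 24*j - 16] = 3*j^2 - 18*j + 24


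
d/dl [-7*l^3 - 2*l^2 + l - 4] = -21*l^2 - 4*l + 1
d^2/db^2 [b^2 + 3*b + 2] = 2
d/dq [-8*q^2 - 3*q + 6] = -16*q - 3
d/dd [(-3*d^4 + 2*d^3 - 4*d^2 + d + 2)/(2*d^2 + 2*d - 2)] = (-6*d^5 - 7*d^4 + 16*d^3 - 11*d^2 + 4*d - 3)/(2*(d^4 + 2*d^3 - d^2 - 2*d + 1))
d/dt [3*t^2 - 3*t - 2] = 6*t - 3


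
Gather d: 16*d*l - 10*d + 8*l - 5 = d*(16*l - 10) + 8*l - 5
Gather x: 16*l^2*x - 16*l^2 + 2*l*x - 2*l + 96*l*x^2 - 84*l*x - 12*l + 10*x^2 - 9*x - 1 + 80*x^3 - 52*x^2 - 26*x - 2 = -16*l^2 - 14*l + 80*x^3 + x^2*(96*l - 42) + x*(16*l^2 - 82*l - 35) - 3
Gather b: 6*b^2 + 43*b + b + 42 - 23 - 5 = 6*b^2 + 44*b + 14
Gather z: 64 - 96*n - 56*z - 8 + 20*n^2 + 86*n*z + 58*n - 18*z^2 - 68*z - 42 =20*n^2 - 38*n - 18*z^2 + z*(86*n - 124) + 14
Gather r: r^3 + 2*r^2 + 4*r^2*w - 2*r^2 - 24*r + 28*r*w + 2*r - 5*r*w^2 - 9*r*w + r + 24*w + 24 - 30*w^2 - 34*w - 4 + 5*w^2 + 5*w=r^3 + 4*r^2*w + r*(-5*w^2 + 19*w - 21) - 25*w^2 - 5*w + 20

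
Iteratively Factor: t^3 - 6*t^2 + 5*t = (t - 1)*(t^2 - 5*t) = (t - 5)*(t - 1)*(t)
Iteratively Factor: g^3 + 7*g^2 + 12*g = (g + 3)*(g^2 + 4*g) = g*(g + 3)*(g + 4)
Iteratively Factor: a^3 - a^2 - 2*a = (a + 1)*(a^2 - 2*a) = (a - 2)*(a + 1)*(a)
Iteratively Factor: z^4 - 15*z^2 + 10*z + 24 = (z - 3)*(z^3 + 3*z^2 - 6*z - 8) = (z - 3)*(z + 4)*(z^2 - z - 2) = (z - 3)*(z - 2)*(z + 4)*(z + 1)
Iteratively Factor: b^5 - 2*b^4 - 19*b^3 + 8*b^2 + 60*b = (b - 5)*(b^4 + 3*b^3 - 4*b^2 - 12*b) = b*(b - 5)*(b^3 + 3*b^2 - 4*b - 12) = b*(b - 5)*(b + 3)*(b^2 - 4) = b*(b - 5)*(b + 2)*(b + 3)*(b - 2)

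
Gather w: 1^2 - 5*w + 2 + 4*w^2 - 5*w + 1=4*w^2 - 10*w + 4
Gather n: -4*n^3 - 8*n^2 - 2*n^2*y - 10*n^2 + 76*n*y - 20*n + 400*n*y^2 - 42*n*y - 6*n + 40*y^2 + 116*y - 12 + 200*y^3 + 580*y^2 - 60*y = -4*n^3 + n^2*(-2*y - 18) + n*(400*y^2 + 34*y - 26) + 200*y^3 + 620*y^2 + 56*y - 12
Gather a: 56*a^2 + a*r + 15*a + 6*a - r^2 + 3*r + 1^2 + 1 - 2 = 56*a^2 + a*(r + 21) - r^2 + 3*r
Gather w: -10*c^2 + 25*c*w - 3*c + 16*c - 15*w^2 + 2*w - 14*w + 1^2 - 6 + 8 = -10*c^2 + 13*c - 15*w^2 + w*(25*c - 12) + 3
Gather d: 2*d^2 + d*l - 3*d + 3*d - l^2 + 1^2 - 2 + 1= 2*d^2 + d*l - l^2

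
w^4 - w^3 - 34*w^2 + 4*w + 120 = (w - 6)*(w - 2)*(w + 2)*(w + 5)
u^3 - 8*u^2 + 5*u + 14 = (u - 7)*(u - 2)*(u + 1)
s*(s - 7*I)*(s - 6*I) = s^3 - 13*I*s^2 - 42*s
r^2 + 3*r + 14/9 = (r + 2/3)*(r + 7/3)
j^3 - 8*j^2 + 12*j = j*(j - 6)*(j - 2)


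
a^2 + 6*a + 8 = (a + 2)*(a + 4)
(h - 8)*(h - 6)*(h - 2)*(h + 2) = h^4 - 14*h^3 + 44*h^2 + 56*h - 192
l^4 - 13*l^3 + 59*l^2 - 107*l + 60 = (l - 5)*(l - 4)*(l - 3)*(l - 1)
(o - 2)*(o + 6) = o^2 + 4*o - 12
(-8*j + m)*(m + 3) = -8*j*m - 24*j + m^2 + 3*m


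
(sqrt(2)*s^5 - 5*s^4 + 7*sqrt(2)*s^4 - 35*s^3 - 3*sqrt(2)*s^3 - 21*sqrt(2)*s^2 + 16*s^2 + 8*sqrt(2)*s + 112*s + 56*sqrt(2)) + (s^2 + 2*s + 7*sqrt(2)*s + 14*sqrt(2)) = sqrt(2)*s^5 - 5*s^4 + 7*sqrt(2)*s^4 - 35*s^3 - 3*sqrt(2)*s^3 - 21*sqrt(2)*s^2 + 17*s^2 + 15*sqrt(2)*s + 114*s + 70*sqrt(2)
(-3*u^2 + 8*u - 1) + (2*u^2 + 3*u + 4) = -u^2 + 11*u + 3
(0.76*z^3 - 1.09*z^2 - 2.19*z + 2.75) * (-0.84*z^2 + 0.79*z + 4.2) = -0.6384*z^5 + 1.516*z^4 + 4.1705*z^3 - 8.6181*z^2 - 7.0255*z + 11.55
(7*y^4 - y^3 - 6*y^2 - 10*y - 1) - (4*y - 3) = 7*y^4 - y^3 - 6*y^2 - 14*y + 2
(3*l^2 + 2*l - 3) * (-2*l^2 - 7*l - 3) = -6*l^4 - 25*l^3 - 17*l^2 + 15*l + 9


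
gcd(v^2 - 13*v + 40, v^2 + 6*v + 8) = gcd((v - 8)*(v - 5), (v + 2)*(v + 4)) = 1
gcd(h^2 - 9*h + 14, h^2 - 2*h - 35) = h - 7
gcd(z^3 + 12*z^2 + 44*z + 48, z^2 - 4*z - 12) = z + 2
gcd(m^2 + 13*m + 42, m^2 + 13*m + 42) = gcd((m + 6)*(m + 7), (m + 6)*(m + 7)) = m^2 + 13*m + 42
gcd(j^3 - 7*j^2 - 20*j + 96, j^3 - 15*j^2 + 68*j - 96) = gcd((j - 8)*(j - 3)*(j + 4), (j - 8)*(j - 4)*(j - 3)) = j^2 - 11*j + 24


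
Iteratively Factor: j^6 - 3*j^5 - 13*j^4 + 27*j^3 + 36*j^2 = (j + 3)*(j^5 - 6*j^4 + 5*j^3 + 12*j^2) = (j - 3)*(j + 3)*(j^4 - 3*j^3 - 4*j^2) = (j - 3)*(j + 1)*(j + 3)*(j^3 - 4*j^2) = (j - 4)*(j - 3)*(j + 1)*(j + 3)*(j^2) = j*(j - 4)*(j - 3)*(j + 1)*(j + 3)*(j)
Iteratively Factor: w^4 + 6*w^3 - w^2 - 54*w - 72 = (w + 3)*(w^3 + 3*w^2 - 10*w - 24) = (w - 3)*(w + 3)*(w^2 + 6*w + 8) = (w - 3)*(w + 3)*(w + 4)*(w + 2)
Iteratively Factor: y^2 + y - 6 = (y - 2)*(y + 3)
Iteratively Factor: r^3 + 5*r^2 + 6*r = (r)*(r^2 + 5*r + 6) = r*(r + 2)*(r + 3)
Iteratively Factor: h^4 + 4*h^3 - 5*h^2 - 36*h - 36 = (h + 2)*(h^3 + 2*h^2 - 9*h - 18) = (h + 2)*(h + 3)*(h^2 - h - 6) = (h + 2)^2*(h + 3)*(h - 3)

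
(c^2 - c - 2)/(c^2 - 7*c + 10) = (c + 1)/(c - 5)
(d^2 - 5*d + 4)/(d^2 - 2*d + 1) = (d - 4)/(d - 1)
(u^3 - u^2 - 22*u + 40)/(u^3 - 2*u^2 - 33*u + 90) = (u^3 - u^2 - 22*u + 40)/(u^3 - 2*u^2 - 33*u + 90)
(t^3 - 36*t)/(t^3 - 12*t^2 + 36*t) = (t + 6)/(t - 6)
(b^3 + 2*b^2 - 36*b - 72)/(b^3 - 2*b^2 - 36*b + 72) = (b + 2)/(b - 2)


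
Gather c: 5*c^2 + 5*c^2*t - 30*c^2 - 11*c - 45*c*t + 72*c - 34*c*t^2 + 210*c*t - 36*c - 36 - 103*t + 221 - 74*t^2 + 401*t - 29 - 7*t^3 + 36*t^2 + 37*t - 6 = c^2*(5*t - 25) + c*(-34*t^2 + 165*t + 25) - 7*t^3 - 38*t^2 + 335*t + 150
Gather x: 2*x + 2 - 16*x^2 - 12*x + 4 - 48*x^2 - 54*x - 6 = -64*x^2 - 64*x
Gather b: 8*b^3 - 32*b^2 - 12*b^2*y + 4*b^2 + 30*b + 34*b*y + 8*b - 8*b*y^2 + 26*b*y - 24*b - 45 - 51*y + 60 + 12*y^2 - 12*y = 8*b^3 + b^2*(-12*y - 28) + b*(-8*y^2 + 60*y + 14) + 12*y^2 - 63*y + 15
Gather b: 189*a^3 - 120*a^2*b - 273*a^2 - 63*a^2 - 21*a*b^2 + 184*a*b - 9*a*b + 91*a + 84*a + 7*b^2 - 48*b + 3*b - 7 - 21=189*a^3 - 336*a^2 + 175*a + b^2*(7 - 21*a) + b*(-120*a^2 + 175*a - 45) - 28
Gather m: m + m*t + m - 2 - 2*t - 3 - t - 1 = m*(t + 2) - 3*t - 6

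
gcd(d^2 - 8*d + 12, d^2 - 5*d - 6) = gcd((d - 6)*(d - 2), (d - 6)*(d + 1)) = d - 6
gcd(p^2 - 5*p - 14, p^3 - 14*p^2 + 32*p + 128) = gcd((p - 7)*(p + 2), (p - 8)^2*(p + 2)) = p + 2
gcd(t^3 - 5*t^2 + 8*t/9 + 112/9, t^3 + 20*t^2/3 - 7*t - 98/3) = t - 7/3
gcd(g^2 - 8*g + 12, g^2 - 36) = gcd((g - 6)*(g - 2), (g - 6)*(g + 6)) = g - 6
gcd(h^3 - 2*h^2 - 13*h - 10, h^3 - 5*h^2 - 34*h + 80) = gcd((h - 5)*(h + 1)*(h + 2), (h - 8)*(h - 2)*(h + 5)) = 1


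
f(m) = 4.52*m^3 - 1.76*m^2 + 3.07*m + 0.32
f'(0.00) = 3.07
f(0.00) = 0.32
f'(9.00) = 1069.75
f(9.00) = 3180.47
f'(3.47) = 154.13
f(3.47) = 178.64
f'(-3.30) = 162.35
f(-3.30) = -191.41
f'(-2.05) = 67.27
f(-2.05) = -52.31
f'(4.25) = 233.04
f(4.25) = 328.56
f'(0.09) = 2.86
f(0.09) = 0.59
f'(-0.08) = 3.44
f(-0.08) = 0.06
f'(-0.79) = 14.31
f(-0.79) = -5.43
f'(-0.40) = 6.65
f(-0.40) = -1.48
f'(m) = 13.56*m^2 - 3.52*m + 3.07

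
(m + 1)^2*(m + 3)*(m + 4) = m^4 + 9*m^3 + 27*m^2 + 31*m + 12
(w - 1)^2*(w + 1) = w^3 - w^2 - w + 1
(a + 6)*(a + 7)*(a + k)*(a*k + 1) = a^4*k + a^3*k^2 + 13*a^3*k + a^3 + 13*a^2*k^2 + 43*a^2*k + 13*a^2 + 42*a*k^2 + 13*a*k + 42*a + 42*k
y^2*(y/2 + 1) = y^3/2 + y^2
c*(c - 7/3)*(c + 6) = c^3 + 11*c^2/3 - 14*c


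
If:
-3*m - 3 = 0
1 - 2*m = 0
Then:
No Solution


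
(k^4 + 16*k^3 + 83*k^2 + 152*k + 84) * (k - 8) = k^5 + 8*k^4 - 45*k^3 - 512*k^2 - 1132*k - 672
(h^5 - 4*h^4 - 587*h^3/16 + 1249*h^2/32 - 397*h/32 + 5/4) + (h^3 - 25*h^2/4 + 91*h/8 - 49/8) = h^5 - 4*h^4 - 571*h^3/16 + 1049*h^2/32 - 33*h/32 - 39/8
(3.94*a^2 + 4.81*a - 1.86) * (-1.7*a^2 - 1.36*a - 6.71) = -6.698*a^4 - 13.5354*a^3 - 29.817*a^2 - 29.7455*a + 12.4806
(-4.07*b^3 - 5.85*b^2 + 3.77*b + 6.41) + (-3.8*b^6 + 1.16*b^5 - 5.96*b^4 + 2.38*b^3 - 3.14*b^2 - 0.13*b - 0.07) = -3.8*b^6 + 1.16*b^5 - 5.96*b^4 - 1.69*b^3 - 8.99*b^2 + 3.64*b + 6.34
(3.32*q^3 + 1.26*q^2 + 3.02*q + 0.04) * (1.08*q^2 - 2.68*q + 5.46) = 3.5856*q^5 - 7.5368*q^4 + 18.012*q^3 - 1.1708*q^2 + 16.382*q + 0.2184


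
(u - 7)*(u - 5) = u^2 - 12*u + 35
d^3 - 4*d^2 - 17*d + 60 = (d - 5)*(d - 3)*(d + 4)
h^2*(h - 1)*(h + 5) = h^4 + 4*h^3 - 5*h^2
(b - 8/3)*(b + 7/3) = b^2 - b/3 - 56/9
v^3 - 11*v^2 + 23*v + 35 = (v - 7)*(v - 5)*(v + 1)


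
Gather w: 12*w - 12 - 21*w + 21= 9 - 9*w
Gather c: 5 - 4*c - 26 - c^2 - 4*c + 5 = -c^2 - 8*c - 16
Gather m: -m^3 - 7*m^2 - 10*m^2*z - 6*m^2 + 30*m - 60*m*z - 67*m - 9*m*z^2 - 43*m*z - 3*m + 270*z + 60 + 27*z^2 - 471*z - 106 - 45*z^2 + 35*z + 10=-m^3 + m^2*(-10*z - 13) + m*(-9*z^2 - 103*z - 40) - 18*z^2 - 166*z - 36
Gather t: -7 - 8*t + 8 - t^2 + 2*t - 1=-t^2 - 6*t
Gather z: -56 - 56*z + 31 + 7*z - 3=-49*z - 28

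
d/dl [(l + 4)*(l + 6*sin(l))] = l + (l + 4)*(6*cos(l) + 1) + 6*sin(l)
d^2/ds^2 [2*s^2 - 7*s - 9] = 4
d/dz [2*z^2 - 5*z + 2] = 4*z - 5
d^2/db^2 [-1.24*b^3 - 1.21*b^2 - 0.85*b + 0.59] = -7.44*b - 2.42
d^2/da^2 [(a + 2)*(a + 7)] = 2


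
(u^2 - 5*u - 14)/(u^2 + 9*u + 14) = (u - 7)/(u + 7)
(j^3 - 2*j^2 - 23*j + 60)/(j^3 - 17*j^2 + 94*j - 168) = (j^2 + 2*j - 15)/(j^2 - 13*j + 42)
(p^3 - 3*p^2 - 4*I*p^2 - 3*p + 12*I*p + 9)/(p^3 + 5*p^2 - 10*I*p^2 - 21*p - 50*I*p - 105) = (p^2 - p*(3 + I) + 3*I)/(p^2 + p*(5 - 7*I) - 35*I)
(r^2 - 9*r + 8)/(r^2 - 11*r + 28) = (r^2 - 9*r + 8)/(r^2 - 11*r + 28)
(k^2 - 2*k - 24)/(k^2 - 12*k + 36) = (k + 4)/(k - 6)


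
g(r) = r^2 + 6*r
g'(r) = 2*r + 6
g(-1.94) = -7.88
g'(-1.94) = 2.12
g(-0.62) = -3.34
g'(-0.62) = 4.76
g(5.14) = 57.26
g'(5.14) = 16.28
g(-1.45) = -6.60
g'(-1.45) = 3.10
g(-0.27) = -1.55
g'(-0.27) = 5.46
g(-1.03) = -5.12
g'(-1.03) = 3.94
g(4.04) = 40.56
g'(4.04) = 14.08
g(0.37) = 2.36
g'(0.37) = 6.74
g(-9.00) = 27.00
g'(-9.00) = -12.00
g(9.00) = 135.00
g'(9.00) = 24.00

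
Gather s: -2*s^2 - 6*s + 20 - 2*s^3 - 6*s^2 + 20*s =-2*s^3 - 8*s^2 + 14*s + 20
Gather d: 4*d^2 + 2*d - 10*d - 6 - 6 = 4*d^2 - 8*d - 12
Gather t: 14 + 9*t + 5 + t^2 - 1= t^2 + 9*t + 18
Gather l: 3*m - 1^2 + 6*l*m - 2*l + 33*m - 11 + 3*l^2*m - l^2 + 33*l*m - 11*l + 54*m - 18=l^2*(3*m - 1) + l*(39*m - 13) + 90*m - 30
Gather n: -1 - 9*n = -9*n - 1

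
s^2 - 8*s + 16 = (s - 4)^2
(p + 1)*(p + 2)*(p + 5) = p^3 + 8*p^2 + 17*p + 10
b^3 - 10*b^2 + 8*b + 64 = (b - 8)*(b - 4)*(b + 2)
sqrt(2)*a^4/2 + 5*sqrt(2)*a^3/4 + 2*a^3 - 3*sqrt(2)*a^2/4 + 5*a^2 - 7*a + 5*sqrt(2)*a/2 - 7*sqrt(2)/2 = (a - 1)*(a + 7/2)*(a + sqrt(2))*(sqrt(2)*a/2 + 1)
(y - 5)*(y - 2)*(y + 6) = y^3 - y^2 - 32*y + 60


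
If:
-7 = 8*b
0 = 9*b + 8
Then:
No Solution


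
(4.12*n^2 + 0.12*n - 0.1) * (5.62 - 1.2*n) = -4.944*n^3 + 23.0104*n^2 + 0.7944*n - 0.562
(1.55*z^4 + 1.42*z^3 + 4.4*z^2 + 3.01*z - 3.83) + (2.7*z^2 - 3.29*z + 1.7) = 1.55*z^4 + 1.42*z^3 + 7.1*z^2 - 0.28*z - 2.13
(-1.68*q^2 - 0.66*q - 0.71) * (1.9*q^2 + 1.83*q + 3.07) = -3.192*q^4 - 4.3284*q^3 - 7.7144*q^2 - 3.3255*q - 2.1797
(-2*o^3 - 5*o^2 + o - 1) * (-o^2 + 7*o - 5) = 2*o^5 - 9*o^4 - 26*o^3 + 33*o^2 - 12*o + 5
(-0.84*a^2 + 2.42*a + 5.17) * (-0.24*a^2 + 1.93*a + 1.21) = 0.2016*a^4 - 2.202*a^3 + 2.4134*a^2 + 12.9063*a + 6.2557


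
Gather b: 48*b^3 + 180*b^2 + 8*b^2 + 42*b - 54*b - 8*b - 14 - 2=48*b^3 + 188*b^2 - 20*b - 16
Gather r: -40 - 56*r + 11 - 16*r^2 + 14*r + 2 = -16*r^2 - 42*r - 27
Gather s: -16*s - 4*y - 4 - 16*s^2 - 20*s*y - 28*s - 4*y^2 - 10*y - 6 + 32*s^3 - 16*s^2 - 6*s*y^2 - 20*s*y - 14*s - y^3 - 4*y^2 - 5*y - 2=32*s^3 - 32*s^2 + s*(-6*y^2 - 40*y - 58) - y^3 - 8*y^2 - 19*y - 12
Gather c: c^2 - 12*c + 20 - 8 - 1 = c^2 - 12*c + 11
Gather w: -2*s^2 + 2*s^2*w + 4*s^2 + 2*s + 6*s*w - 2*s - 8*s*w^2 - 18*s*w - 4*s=2*s^2 - 8*s*w^2 - 4*s + w*(2*s^2 - 12*s)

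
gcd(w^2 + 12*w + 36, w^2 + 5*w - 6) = w + 6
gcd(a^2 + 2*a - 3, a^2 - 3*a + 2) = a - 1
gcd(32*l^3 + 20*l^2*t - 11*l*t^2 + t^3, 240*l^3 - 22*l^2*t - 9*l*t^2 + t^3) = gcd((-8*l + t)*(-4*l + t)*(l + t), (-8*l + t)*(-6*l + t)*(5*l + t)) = -8*l + t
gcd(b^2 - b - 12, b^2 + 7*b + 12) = b + 3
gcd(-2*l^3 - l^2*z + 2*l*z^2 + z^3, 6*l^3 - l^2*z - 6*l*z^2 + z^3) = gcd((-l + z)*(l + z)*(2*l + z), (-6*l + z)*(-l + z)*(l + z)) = -l^2 + z^2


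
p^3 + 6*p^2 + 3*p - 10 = (p - 1)*(p + 2)*(p + 5)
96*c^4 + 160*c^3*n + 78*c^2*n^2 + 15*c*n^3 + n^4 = (c + n)*(4*c + n)^2*(6*c + n)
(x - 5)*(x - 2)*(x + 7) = x^3 - 39*x + 70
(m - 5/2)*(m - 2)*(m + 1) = m^3 - 7*m^2/2 + m/2 + 5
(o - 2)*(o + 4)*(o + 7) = o^3 + 9*o^2 + 6*o - 56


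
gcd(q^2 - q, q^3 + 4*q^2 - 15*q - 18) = 1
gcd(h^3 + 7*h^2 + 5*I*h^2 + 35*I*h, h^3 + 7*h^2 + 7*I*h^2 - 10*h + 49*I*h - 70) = h^2 + h*(7 + 5*I) + 35*I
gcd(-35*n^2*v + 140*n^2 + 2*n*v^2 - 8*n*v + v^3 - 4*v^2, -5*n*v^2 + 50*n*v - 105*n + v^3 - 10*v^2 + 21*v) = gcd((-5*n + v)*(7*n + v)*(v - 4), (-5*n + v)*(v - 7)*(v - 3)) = -5*n + v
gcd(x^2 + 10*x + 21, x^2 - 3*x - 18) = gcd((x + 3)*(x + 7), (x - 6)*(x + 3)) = x + 3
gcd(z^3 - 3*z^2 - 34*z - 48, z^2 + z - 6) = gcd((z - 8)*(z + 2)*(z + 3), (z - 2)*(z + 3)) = z + 3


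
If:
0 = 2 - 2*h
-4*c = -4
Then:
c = 1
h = 1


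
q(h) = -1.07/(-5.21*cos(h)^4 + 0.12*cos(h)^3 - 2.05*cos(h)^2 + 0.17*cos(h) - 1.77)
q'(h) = -1.07*(-20.84*sin(h)*cos(h)^3 + 0.36*sin(h)*cos(h)^2 - 4.1*sin(h)*cos(h) + 0.17*sin(h))/(-5.21*cos(h)^4 + 0.12*cos(h)^3 - 2.05*cos(h)^2 + 0.17*cos(h) - 1.77)^2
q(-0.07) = 0.12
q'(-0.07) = -0.02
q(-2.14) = 0.37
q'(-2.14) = 0.61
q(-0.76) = 0.26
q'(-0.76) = -0.46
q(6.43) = 0.13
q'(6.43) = 0.05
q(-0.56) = 0.19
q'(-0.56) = -0.27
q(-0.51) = 0.17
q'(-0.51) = -0.24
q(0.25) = 0.13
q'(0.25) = 0.09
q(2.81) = 0.13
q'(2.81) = -0.12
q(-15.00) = 0.22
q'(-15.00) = 0.37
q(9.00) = 0.15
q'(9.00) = -0.16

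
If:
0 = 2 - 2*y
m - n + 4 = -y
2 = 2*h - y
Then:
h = 3/2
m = n - 5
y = 1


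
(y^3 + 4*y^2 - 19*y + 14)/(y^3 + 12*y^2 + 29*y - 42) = (y - 2)/(y + 6)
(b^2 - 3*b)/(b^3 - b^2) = (b - 3)/(b*(b - 1))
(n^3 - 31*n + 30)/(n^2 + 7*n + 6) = (n^2 - 6*n + 5)/(n + 1)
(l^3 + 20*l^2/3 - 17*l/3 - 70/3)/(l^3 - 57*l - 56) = (3*l^2 - l - 10)/(3*(l^2 - 7*l - 8))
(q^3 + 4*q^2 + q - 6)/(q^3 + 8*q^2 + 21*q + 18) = (q - 1)/(q + 3)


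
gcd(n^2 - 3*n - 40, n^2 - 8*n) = n - 8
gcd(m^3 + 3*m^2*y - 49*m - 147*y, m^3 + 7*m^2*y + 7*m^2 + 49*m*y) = m + 7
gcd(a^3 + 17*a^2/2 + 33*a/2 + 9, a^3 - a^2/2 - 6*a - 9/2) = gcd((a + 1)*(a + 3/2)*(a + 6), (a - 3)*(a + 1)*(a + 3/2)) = a^2 + 5*a/2 + 3/2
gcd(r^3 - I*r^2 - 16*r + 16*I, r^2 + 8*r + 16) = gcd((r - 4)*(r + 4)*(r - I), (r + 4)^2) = r + 4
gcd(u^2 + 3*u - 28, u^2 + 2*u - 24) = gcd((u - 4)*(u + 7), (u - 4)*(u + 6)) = u - 4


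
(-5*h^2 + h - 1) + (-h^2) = -6*h^2 + h - 1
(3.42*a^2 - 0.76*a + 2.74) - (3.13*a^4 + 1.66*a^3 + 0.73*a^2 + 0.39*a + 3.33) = -3.13*a^4 - 1.66*a^3 + 2.69*a^2 - 1.15*a - 0.59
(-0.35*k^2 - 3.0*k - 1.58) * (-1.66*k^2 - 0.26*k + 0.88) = 0.581*k^4 + 5.071*k^3 + 3.0948*k^2 - 2.2292*k - 1.3904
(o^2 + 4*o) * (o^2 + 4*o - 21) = o^4 + 8*o^3 - 5*o^2 - 84*o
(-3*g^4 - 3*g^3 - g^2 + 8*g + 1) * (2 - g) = 3*g^5 - 3*g^4 - 5*g^3 - 10*g^2 + 15*g + 2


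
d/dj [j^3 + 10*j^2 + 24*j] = 3*j^2 + 20*j + 24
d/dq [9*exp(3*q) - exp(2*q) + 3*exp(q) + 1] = (27*exp(2*q) - 2*exp(q) + 3)*exp(q)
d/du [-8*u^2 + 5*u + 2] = 5 - 16*u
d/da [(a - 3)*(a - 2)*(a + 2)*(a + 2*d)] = 4*a^3 + 6*a^2*d - 9*a^2 - 12*a*d - 8*a - 8*d + 12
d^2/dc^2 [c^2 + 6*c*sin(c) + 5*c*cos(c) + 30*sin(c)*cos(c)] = -6*c*sin(c) - 5*c*cos(c) - 10*sin(c) - 60*sin(2*c) + 12*cos(c) + 2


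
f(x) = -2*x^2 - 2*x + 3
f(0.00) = 3.00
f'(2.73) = -12.92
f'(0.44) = -3.76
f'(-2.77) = 9.08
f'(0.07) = -2.28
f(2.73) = -17.37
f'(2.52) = -12.08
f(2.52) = -14.74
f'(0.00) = -2.00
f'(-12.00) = 46.00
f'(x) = -4*x - 2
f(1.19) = -2.21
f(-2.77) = -6.81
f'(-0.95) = 1.80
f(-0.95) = 3.10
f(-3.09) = -9.92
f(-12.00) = -261.00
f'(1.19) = -6.76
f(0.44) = 1.73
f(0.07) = 2.85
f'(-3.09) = 10.36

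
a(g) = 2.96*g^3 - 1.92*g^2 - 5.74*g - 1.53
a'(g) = 8.88*g^2 - 3.84*g - 5.74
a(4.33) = 177.92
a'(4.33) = 144.12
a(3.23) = 59.65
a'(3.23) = 74.50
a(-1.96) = -19.94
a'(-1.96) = 35.90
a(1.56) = -3.92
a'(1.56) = 9.88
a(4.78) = 250.44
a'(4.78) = 178.80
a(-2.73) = -60.39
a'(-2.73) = 70.92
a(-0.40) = 0.27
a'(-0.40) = -2.78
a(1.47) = -4.71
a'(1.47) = 7.80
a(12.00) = 4767.99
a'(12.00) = 1226.90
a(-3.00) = -81.51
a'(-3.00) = 85.70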